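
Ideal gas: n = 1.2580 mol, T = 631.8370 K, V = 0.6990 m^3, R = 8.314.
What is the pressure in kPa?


P = nRT/V = 1.2580 * 8.314 * 631.8370 / 0.6990
= 6608.3908 / 0.6990 = 9454.0640 Pa = 9.4541 kPa

9.4541 kPa


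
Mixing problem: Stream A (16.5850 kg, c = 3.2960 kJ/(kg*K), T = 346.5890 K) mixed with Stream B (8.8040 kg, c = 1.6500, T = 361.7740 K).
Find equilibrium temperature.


num = 24201.3427
den = 69.1908
Tf = 349.7771 K

349.7771 K


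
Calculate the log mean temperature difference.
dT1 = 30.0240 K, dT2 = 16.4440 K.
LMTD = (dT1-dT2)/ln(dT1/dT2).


dT1/dT2 = 1.8258
ln(dT1/dT2) = 0.6020
LMTD = 13.5800 / 0.6020 = 22.5568 K

22.5568 K


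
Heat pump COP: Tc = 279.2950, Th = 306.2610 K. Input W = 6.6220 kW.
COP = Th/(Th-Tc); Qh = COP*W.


COP = 306.2610 / 26.9660 = 11.3573
Qh = 11.3573 * 6.6220 = 75.2081 kW

COP = 11.3573, Qh = 75.2081 kW


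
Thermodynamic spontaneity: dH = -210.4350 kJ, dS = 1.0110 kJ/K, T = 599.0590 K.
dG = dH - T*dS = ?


T*dS = 599.0590 * 1.0110 = 605.6486 kJ
dG = -210.4350 - 605.6486 = -816.0836 kJ (spontaneous)

dG = -816.0836 kJ, spontaneous


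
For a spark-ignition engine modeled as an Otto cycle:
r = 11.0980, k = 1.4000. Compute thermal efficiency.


r^(k-1) = 2.6188
eta = 1 - 1/2.6188 = 0.6181 = 61.8142%

61.8142%


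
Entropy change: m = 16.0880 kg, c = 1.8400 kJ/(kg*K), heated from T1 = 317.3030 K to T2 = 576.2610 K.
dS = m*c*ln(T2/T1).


T2/T1 = 1.8161
ln(T2/T1) = 0.5967
dS = 16.0880 * 1.8400 * 0.5967 = 17.6636 kJ/K

17.6636 kJ/K


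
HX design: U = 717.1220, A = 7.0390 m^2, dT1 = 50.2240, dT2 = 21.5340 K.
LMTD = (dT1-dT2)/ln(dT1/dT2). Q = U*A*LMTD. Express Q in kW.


LMTD = 33.8781 K
Q = 717.1220 * 7.0390 * 33.8781 = 171010.5804 W = 171.0106 kW

171.0106 kW


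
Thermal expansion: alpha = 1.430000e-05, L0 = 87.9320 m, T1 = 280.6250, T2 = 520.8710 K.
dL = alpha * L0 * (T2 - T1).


dT = 240.2460 K
dL = 1.430000e-05 * 87.9320 * 240.2460 = 0.302092 m
L_final = 88.234092 m

dL = 0.302092 m


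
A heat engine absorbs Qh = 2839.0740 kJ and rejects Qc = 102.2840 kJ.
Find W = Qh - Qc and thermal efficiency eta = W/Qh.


W = 2839.0740 - 102.2840 = 2736.7900 kJ
eta = 2736.7900 / 2839.0740 = 0.9640 = 96.3973%

W = 2736.7900 kJ, eta = 96.3973%


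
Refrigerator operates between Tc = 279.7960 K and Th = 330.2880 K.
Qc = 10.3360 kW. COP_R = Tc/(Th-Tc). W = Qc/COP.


COP = 279.7960 / 50.4920 = 5.5414
W = 10.3360 / 5.5414 = 1.8652 kW

COP = 5.5414, W = 1.8652 kW


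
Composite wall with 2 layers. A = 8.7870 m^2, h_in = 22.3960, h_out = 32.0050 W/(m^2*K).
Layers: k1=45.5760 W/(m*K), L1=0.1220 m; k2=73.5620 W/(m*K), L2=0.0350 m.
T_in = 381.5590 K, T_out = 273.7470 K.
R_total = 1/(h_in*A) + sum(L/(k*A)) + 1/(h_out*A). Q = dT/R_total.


R_conv_in = 1/(22.3960*8.7870) = 0.0051
R_1 = 0.1220/(45.5760*8.7870) = 0.0003
R_2 = 0.0350/(73.5620*8.7870) = 5.4147e-05
R_conv_out = 1/(32.0050*8.7870) = 0.0036
R_total = 0.0090 K/W
Q = 107.8120 / 0.0090 = 11984.3264 W

R_total = 0.0090 K/W, Q = 11984.3264 W


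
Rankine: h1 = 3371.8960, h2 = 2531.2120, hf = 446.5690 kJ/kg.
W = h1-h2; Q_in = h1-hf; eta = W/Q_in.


W = 840.6840 kJ/kg
Q_in = 2925.3270 kJ/kg
eta = 0.2874 = 28.7381%

eta = 28.7381%


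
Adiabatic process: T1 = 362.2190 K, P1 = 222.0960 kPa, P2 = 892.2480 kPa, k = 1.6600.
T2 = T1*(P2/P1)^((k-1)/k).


(k-1)/k = 0.3976
(P2/P1)^exp = 1.7383
T2 = 362.2190 * 1.7383 = 629.6423 K

629.6423 K


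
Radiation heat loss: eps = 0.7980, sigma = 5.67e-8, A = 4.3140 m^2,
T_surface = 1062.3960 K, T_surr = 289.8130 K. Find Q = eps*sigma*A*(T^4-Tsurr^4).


T^4 = 1.2739e+12
Tsurr^4 = 7.0546e+09
Q = 0.7980 * 5.67e-8 * 4.3140 * 1.2669e+12 = 247286.3491 W

247286.3491 W


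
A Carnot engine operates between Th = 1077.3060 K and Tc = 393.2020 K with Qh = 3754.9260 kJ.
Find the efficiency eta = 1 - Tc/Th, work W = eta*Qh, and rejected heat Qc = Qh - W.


eta = 1 - 393.2020/1077.3060 = 0.6350
W = 0.6350 * 3754.9260 = 2384.4292 kJ
Qc = 3754.9260 - 2384.4292 = 1370.4968 kJ

eta = 63.5014%, W = 2384.4292 kJ, Qc = 1370.4968 kJ


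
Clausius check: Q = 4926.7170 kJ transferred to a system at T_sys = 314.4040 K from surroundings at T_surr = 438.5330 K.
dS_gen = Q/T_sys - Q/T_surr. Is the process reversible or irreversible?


dS_sys = 4926.7170/314.4040 = 15.6700 kJ/K
dS_surr = -4926.7170/438.5330 = -11.2345 kJ/K
dS_gen = 15.6700 - 11.2345 = 4.4355 kJ/K (irreversible)

dS_gen = 4.4355 kJ/K, irreversible


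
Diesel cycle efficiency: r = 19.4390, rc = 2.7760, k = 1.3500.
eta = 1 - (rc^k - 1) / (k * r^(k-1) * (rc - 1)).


r^(k-1) = 2.8251
rc^k = 3.9684
eta = 0.5618 = 56.1761%

56.1761%


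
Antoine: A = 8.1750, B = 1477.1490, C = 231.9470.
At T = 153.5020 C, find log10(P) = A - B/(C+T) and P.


C+T = 385.4490
B/(C+T) = 3.8323
log10(P) = 8.1750 - 3.8323 = 4.3427
P = 10^4.3427 = 22014.9998 mmHg

22014.9998 mmHg


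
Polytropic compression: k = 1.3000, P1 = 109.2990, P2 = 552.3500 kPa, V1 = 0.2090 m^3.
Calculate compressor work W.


(k-1)/k = 0.2308
(P2/P1)^exp = 1.4533
W = 4.3333 * 109.2990 * 0.2090 * (1.4533 - 1) = 44.8760 kJ

44.8760 kJ


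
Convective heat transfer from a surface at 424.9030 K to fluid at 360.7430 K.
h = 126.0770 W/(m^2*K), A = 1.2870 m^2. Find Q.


dT = 64.1600 K
Q = 126.0770 * 1.2870 * 64.1600 = 10410.6721 W

10410.6721 W


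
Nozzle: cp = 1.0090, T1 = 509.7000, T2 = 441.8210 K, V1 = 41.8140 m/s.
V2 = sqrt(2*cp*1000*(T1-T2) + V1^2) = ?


dT = 67.8790 K
2*cp*1000*dT = 136979.8220
V1^2 = 1748.4106
V2 = sqrt(138728.2326) = 372.4624 m/s

372.4624 m/s


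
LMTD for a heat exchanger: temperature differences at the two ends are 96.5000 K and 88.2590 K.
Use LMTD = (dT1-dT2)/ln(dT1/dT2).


dT1/dT2 = 1.0934
ln(dT1/dT2) = 0.0893
LMTD = 8.2410 / 0.0893 = 92.3182 K

92.3182 K


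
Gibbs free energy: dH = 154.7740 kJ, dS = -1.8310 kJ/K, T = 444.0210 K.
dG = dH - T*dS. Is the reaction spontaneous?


T*dS = 444.0210 * -1.8310 = -813.0025 kJ
dG = 154.7740 + 813.0025 = 967.7765 kJ (non-spontaneous)

dG = 967.7765 kJ, non-spontaneous


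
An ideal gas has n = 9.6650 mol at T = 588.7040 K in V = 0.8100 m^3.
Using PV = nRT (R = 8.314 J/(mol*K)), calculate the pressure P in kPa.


P = nRT/V = 9.6650 * 8.314 * 588.7040 / 0.8100
= 47305.1981 / 0.8100 = 58401.4791 Pa = 58.4015 kPa

58.4015 kPa


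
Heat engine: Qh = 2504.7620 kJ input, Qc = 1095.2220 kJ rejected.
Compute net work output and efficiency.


W = 2504.7620 - 1095.2220 = 1409.5400 kJ
eta = 1409.5400 / 2504.7620 = 0.5627 = 56.2744%

W = 1409.5400 kJ, eta = 56.2744%


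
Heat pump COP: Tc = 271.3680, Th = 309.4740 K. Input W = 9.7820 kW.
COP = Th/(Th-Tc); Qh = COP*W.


COP = 309.4740 / 38.1060 = 8.1214
Qh = 8.1214 * 9.7820 = 79.4435 kW

COP = 8.1214, Qh = 79.4435 kW


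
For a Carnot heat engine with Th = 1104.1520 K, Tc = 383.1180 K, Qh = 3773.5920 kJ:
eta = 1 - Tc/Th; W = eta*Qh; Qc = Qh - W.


eta = 1 - 383.1180/1104.1520 = 0.6530
W = 0.6530 * 3773.5920 = 2464.2333 kJ
Qc = 3773.5920 - 2464.2333 = 1309.3587 kJ

eta = 65.3021%, W = 2464.2333 kJ, Qc = 1309.3587 kJ


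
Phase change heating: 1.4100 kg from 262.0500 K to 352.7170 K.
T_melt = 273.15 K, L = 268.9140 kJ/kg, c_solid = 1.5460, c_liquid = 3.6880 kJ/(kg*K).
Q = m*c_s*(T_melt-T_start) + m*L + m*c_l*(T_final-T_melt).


Q1 (sensible, solid) = 1.4100 * 1.5460 * 11.1000 = 24.1964 kJ
Q2 (latent) = 1.4100 * 268.9140 = 379.1687 kJ
Q3 (sensible, liquid) = 1.4100 * 3.6880 * 79.5670 = 413.7548 kJ
Q_total = 817.1200 kJ

817.1200 kJ


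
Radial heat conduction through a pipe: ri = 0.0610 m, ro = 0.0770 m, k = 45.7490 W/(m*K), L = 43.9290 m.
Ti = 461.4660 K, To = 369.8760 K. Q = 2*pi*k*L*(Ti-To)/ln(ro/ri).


dT = 91.5900 K
ln(ro/ri) = 0.2329
Q = 2*pi*45.7490*43.9290*91.5900 / 0.2329 = 4965151.6661 W

4965151.6661 W


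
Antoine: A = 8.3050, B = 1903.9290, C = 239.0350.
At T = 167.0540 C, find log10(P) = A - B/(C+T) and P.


C+T = 406.0890
B/(C+T) = 4.6885
log10(P) = 8.3050 - 4.6885 = 3.6165
P = 10^3.6165 = 4135.6852 mmHg

4135.6852 mmHg


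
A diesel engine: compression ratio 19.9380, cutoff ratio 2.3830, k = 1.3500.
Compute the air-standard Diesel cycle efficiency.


r^(k-1) = 2.8503
rc^k = 3.2294
eta = 0.5811 = 58.1074%

58.1074%


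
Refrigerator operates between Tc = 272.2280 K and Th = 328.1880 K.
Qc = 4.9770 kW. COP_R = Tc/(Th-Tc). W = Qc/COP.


COP = 272.2280 / 55.9600 = 4.8647
W = 4.9770 / 4.8647 = 1.0231 kW

COP = 4.8647, W = 1.0231 kW


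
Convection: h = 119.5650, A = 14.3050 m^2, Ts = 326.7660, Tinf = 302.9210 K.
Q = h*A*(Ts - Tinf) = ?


dT = 23.8450 K
Q = 119.5650 * 14.3050 * 23.8450 = 40783.9473 W

40783.9473 W


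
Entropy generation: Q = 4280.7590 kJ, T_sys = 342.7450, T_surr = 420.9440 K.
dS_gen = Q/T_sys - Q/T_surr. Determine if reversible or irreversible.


dS_sys = 4280.7590/342.7450 = 12.4896 kJ/K
dS_surr = -4280.7590/420.9440 = -10.1694 kJ/K
dS_gen = 12.4896 - 10.1694 = 2.3202 kJ/K (irreversible)

dS_gen = 2.3202 kJ/K, irreversible


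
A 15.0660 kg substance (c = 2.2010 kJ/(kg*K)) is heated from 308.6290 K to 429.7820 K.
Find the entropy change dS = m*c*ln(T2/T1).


T2/T1 = 1.3926
ln(T2/T1) = 0.3311
dS = 15.0660 * 2.2010 * 0.3311 = 10.9806 kJ/K

10.9806 kJ/K


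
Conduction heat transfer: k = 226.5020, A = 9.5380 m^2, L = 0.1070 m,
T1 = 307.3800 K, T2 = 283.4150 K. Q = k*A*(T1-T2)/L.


dT = 23.9650 K
Q = 226.5020 * 9.5380 * 23.9650 / 0.1070 = 483863.6697 W

483863.6697 W


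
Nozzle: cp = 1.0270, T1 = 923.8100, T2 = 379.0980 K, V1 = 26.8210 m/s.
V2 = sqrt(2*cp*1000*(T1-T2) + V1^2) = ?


dT = 544.7120 K
2*cp*1000*dT = 1118838.4480
V1^2 = 719.3660
V2 = sqrt(1119557.8140) = 1058.0916 m/s

1058.0916 m/s


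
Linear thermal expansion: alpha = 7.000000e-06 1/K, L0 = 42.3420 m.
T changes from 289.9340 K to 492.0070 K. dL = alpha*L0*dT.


dT = 202.0730 K
dL = 7.000000e-06 * 42.3420 * 202.0730 = 0.059893 m
L_final = 42.401893 m

dL = 0.059893 m


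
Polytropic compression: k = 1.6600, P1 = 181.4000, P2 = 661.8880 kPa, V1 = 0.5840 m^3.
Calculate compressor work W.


(k-1)/k = 0.3976
(P2/P1)^exp = 1.6730
W = 2.5152 * 181.4000 * 0.5840 * (1.6730 - 1) = 179.3289 kJ

179.3289 kJ


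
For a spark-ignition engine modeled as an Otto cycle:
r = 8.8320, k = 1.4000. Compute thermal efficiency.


r^(k-1) = 2.3901
eta = 1 - 1/2.3901 = 0.5816 = 58.1615%

58.1615%


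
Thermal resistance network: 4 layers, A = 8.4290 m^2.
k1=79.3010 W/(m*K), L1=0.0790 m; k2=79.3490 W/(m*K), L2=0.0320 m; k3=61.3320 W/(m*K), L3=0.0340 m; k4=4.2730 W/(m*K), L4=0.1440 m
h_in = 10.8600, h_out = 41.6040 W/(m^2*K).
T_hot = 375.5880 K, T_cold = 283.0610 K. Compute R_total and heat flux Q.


R_conv_in = 1/(10.8600*8.4290) = 0.0109
R_1 = 0.0790/(79.3010*8.4290) = 0.0001
R_2 = 0.0320/(79.3490*8.4290) = 4.7845e-05
R_3 = 0.0340/(61.3320*8.4290) = 6.5768e-05
R_4 = 0.1440/(4.2730*8.4290) = 0.0040
R_conv_out = 1/(41.6040*8.4290) = 0.0029
R_total = 0.0180 K/W
Q = 92.5270 / 0.0180 = 5138.7291 W

R_total = 0.0180 K/W, Q = 5138.7291 W


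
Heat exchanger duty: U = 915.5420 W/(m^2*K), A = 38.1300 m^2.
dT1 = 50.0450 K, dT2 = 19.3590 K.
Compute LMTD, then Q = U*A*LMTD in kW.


LMTD = 32.3090 K
Q = 915.5420 * 38.1300 * 32.3090 = 1127896.1591 W = 1127.8962 kW

1127.8962 kW


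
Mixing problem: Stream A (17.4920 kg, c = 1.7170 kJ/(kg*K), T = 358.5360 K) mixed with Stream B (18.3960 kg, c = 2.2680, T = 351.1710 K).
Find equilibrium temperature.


num = 25419.7870
den = 71.7559
Tf = 354.2537 K

354.2537 K


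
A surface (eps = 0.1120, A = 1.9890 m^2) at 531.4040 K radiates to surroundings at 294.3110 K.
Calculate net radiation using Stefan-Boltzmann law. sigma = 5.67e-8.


T^4 = 7.9744e+10
Tsurr^4 = 7.5028e+09
Q = 0.1120 * 5.67e-8 * 1.9890 * 7.2241e+10 = 912.4770 W

912.4770 W


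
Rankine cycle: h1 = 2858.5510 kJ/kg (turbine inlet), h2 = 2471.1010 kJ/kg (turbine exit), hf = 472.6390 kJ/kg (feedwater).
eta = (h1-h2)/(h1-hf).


W = 387.4500 kJ/kg
Q_in = 2385.9120 kJ/kg
eta = 0.1624 = 16.2391%

eta = 16.2391%


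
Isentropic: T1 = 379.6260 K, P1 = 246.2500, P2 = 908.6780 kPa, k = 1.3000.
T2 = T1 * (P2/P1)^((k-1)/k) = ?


(k-1)/k = 0.2308
(P2/P1)^exp = 1.3516
T2 = 379.6260 * 1.3516 = 513.1093 K

513.1093 K


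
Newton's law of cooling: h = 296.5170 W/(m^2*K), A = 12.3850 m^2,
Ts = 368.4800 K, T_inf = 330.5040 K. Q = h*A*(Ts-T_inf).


dT = 37.9760 K
Q = 296.5170 * 12.3850 * 37.9760 = 139461.6590 W

139461.6590 W


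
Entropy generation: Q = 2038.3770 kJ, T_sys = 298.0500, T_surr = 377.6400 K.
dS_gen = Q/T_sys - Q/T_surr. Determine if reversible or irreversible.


dS_sys = 2038.3770/298.0500 = 6.8390 kJ/K
dS_surr = -2038.3770/377.6400 = -5.3977 kJ/K
dS_gen = 6.8390 - 5.3977 = 1.4414 kJ/K (irreversible)

dS_gen = 1.4414 kJ/K, irreversible


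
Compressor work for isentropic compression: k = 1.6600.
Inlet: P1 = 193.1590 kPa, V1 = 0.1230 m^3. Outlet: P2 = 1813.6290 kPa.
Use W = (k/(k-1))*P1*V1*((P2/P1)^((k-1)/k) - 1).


(k-1)/k = 0.3976
(P2/P1)^exp = 2.4362
W = 2.5152 * 193.1590 * 0.1230 * (2.4362 - 1) = 85.8210 kJ

85.8210 kJ


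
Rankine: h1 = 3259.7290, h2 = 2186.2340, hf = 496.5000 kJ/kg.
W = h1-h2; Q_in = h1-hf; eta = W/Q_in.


W = 1073.4950 kJ/kg
Q_in = 2763.2290 kJ/kg
eta = 0.3885 = 38.8493%

eta = 38.8493%


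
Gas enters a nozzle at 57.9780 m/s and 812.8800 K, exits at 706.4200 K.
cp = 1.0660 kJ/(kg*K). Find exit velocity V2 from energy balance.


dT = 106.4600 K
2*cp*1000*dT = 226972.7200
V1^2 = 3361.4485
V2 = sqrt(230334.1685) = 479.9314 m/s

479.9314 m/s


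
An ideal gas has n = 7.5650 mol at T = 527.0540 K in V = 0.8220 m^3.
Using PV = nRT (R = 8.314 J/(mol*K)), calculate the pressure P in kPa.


P = nRT/V = 7.5650 * 8.314 * 527.0540 / 0.8220
= 33149.2774 / 0.8220 = 40327.5881 Pa = 40.3276 kPa

40.3276 kPa


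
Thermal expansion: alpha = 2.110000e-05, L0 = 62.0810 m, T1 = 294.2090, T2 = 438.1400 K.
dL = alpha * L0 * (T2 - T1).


dT = 143.9310 K
dL = 2.110000e-05 * 62.0810 * 143.9310 = 0.188537 m
L_final = 62.269537 m

dL = 0.188537 m


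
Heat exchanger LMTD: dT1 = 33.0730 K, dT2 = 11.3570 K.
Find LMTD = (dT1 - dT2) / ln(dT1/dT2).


dT1/dT2 = 2.9121
ln(dT1/dT2) = 1.0689
LMTD = 21.7160 / 1.0689 = 20.3165 K

20.3165 K


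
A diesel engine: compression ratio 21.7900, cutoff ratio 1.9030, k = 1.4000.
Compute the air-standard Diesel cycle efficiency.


r^(k-1) = 3.4301
rc^k = 2.4616
eta = 0.6629 = 66.2942%

66.2942%


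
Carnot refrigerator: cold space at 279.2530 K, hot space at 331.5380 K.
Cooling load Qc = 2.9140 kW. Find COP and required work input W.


COP = 279.2530 / 52.2850 = 5.3410
W = 2.9140 / 5.3410 = 0.5456 kW

COP = 5.3410, W = 0.5456 kW


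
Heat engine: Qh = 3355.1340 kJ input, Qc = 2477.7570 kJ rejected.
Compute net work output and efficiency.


W = 3355.1340 - 2477.7570 = 877.3770 kJ
eta = 877.3770 / 3355.1340 = 0.2615 = 26.1503%

W = 877.3770 kJ, eta = 26.1503%


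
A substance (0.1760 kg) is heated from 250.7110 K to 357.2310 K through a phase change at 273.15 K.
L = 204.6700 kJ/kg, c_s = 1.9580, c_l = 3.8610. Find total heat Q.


Q1 (sensible, solid) = 0.1760 * 1.9580 * 22.4390 = 7.7327 kJ
Q2 (latent) = 0.1760 * 204.6700 = 36.0219 kJ
Q3 (sensible, liquid) = 0.1760 * 3.8610 * 84.0810 = 57.1361 kJ
Q_total = 100.8906 kJ

100.8906 kJ


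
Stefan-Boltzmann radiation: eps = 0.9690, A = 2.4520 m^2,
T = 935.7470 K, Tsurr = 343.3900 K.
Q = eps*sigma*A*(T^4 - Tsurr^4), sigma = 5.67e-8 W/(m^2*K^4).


T^4 = 7.6671e+11
Tsurr^4 = 1.3904e+10
Q = 0.9690 * 5.67e-8 * 2.4520 * 7.5281e+11 = 101417.4925 W

101417.4925 W


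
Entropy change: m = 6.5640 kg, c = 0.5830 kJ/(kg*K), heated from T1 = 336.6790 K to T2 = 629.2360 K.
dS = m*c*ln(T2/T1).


T2/T1 = 1.8689
ln(T2/T1) = 0.6254
dS = 6.5640 * 0.5830 * 0.6254 = 2.3932 kJ/K

2.3932 kJ/K


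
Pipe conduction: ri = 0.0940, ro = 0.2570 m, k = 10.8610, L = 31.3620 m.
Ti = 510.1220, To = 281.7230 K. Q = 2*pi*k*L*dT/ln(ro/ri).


dT = 228.3990 K
ln(ro/ri) = 1.0058
Q = 2*pi*10.8610*31.3620*228.3990 / 1.0058 = 486008.7326 W

486008.7326 W


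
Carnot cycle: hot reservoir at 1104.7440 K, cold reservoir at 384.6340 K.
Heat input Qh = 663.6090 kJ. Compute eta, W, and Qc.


eta = 1 - 384.6340/1104.7440 = 0.6518
W = 0.6518 * 663.6090 = 432.5631 kJ
Qc = 663.6090 - 432.5631 = 231.0459 kJ

eta = 65.1834%, W = 432.5631 kJ, Qc = 231.0459 kJ


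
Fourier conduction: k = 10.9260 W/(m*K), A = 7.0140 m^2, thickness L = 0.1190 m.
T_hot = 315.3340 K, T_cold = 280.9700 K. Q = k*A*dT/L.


dT = 34.3640 K
Q = 10.9260 * 7.0140 * 34.3640 / 0.1190 = 22130.1168 W

22130.1168 W


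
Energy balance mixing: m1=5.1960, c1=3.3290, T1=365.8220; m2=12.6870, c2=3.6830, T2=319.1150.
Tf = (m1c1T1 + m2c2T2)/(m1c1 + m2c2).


num = 21238.8382
den = 64.0237
Tf = 331.7340 K

331.7340 K


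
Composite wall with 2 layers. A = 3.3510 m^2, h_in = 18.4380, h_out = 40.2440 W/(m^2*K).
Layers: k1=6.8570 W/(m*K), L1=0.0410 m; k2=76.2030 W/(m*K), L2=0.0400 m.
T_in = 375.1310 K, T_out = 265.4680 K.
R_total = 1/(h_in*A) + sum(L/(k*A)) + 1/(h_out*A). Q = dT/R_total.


R_conv_in = 1/(18.4380*3.3510) = 0.0162
R_1 = 0.0410/(6.8570*3.3510) = 0.0018
R_2 = 0.0400/(76.2030*3.3510) = 0.0002
R_conv_out = 1/(40.2440*3.3510) = 0.0074
R_total = 0.0255 K/W
Q = 109.6630 / 0.0255 = 4293.5785 W

R_total = 0.0255 K/W, Q = 4293.5785 W


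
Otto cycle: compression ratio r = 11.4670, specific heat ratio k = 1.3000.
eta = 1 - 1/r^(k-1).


r^(k-1) = 2.0789
eta = 1 - 1/2.0789 = 0.5190 = 51.8978%

51.8978%


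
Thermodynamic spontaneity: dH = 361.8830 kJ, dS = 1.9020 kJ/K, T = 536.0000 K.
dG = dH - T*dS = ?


T*dS = 536.0000 * 1.9020 = 1019.4720 kJ
dG = 361.8830 - 1019.4720 = -657.5890 kJ (spontaneous)

dG = -657.5890 kJ, spontaneous


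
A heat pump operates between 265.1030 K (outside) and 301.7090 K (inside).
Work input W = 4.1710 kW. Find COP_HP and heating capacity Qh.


COP = 301.7090 / 36.6060 = 8.2421
Qh = 8.2421 * 4.1710 = 34.3776 kW

COP = 8.2421, Qh = 34.3776 kW


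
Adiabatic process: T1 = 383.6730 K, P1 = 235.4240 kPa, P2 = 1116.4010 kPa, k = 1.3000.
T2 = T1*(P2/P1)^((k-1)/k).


(k-1)/k = 0.2308
(P2/P1)^exp = 1.4322
T2 = 383.6730 * 1.4322 = 549.4829 K

549.4829 K


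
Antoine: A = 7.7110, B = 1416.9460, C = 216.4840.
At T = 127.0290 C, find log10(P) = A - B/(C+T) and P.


C+T = 343.5130
B/(C+T) = 4.1249
log10(P) = 7.7110 - 4.1249 = 3.5861
P = 10^3.5861 = 3855.9497 mmHg

3855.9497 mmHg


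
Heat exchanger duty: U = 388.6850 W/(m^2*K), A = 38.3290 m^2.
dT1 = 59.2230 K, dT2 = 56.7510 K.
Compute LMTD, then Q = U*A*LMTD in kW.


LMTD = 57.9782 K
Q = 388.6850 * 38.3290 * 57.9782 = 863754.1076 W = 863.7541 kW

863.7541 kW


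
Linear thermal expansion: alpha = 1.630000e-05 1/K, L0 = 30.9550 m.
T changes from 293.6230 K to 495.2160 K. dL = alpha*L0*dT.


dT = 201.5930 K
dL = 1.630000e-05 * 30.9550 * 201.5930 = 0.101717 m
L_final = 31.056717 m

dL = 0.101717 m


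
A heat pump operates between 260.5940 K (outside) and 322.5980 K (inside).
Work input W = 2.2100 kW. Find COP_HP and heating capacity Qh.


COP = 322.5980 / 62.0040 = 5.2029
Qh = 5.2029 * 2.2100 = 11.4983 kW

COP = 5.2029, Qh = 11.4983 kW


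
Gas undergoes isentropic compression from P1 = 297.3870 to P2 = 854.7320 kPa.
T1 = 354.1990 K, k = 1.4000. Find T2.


(k-1)/k = 0.2857
(P2/P1)^exp = 1.3521
T2 = 354.1990 * 1.3521 = 478.9053 K

478.9053 K


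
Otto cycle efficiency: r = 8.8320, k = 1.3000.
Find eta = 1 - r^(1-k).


r^(k-1) = 1.9223
eta = 1 - 1/1.9223 = 0.4798 = 47.9786%

47.9786%


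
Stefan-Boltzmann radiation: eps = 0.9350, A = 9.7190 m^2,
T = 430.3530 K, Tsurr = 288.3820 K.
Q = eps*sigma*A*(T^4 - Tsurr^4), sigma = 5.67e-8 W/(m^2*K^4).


T^4 = 3.4300e+10
Tsurr^4 = 6.9163e+09
Q = 0.9350 * 5.67e-8 * 9.7190 * 2.7384e+10 = 14109.6171 W

14109.6171 W


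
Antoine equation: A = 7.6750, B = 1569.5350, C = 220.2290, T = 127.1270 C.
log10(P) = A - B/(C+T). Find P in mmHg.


C+T = 347.3560
B/(C+T) = 4.5185
log10(P) = 7.6750 - 4.5185 = 3.1565
P = 10^3.1565 = 1433.7720 mmHg

1433.7720 mmHg


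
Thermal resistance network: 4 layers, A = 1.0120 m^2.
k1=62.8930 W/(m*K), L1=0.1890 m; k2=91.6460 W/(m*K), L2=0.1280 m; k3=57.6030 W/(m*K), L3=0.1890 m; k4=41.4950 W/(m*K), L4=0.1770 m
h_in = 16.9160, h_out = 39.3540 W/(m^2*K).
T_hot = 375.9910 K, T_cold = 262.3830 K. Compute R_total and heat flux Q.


R_conv_in = 1/(16.9160*1.0120) = 0.0584
R_1 = 0.1890/(62.8930*1.0120) = 0.0030
R_2 = 0.1280/(91.6460*1.0120) = 0.0014
R_3 = 0.1890/(57.6030*1.0120) = 0.0032
R_4 = 0.1770/(41.4950*1.0120) = 0.0042
R_conv_out = 1/(39.3540*1.0120) = 0.0251
R_total = 0.0953 K/W
Q = 113.6080 / 0.0953 = 1191.7280 W

R_total = 0.0953 K/W, Q = 1191.7280 W


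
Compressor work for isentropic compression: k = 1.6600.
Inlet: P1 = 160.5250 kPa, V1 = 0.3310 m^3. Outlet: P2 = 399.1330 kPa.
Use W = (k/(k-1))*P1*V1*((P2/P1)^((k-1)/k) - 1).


(k-1)/k = 0.3976
(P2/P1)^exp = 1.4364
W = 2.5152 * 160.5250 * 0.3310 * (1.4364 - 1) = 58.3209 kJ

58.3209 kJ


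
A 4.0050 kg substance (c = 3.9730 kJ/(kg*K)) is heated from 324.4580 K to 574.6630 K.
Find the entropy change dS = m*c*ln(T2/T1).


T2/T1 = 1.7711
ln(T2/T1) = 0.5716
dS = 4.0050 * 3.9730 * 0.5716 = 9.0957 kJ/K

9.0957 kJ/K


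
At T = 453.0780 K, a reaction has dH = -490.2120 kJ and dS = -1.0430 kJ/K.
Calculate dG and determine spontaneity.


T*dS = 453.0780 * -1.0430 = -472.5604 kJ
dG = -490.2120 + 472.5604 = -17.6516 kJ (spontaneous)

dG = -17.6516 kJ, spontaneous


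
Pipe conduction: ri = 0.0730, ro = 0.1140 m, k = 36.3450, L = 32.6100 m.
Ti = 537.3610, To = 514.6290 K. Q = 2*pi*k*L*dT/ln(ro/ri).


dT = 22.7320 K
ln(ro/ri) = 0.4457
Q = 2*pi*36.3450*32.6100*22.7320 / 0.4457 = 379780.2240 W

379780.2240 W


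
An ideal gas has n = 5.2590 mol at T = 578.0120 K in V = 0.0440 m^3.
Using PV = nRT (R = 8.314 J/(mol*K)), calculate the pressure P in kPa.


P = nRT/V = 5.2590 * 8.314 * 578.0120 / 0.0440
= 25272.6071 / 0.0440 = 574377.4343 Pa = 574.3774 kPa

574.3774 kPa


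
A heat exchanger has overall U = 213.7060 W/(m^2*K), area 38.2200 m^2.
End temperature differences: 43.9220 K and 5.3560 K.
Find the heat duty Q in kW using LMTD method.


LMTD = 18.3281 K
Q = 213.7060 * 38.2200 * 18.3281 = 149701.2447 W = 149.7012 kW

149.7012 kW


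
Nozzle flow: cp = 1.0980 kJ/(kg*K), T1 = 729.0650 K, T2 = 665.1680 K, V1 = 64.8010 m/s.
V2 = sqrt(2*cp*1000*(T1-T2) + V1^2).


dT = 63.8970 K
2*cp*1000*dT = 140317.8120
V1^2 = 4199.1696
V2 = sqrt(144516.9816) = 380.1539 m/s

380.1539 m/s


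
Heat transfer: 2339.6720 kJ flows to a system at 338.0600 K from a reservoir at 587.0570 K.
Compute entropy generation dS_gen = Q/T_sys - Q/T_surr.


dS_sys = 2339.6720/338.0600 = 6.9209 kJ/K
dS_surr = -2339.6720/587.0570 = -3.9854 kJ/K
dS_gen = 6.9209 - 3.9854 = 2.9355 kJ/K (irreversible)

dS_gen = 2.9355 kJ/K, irreversible


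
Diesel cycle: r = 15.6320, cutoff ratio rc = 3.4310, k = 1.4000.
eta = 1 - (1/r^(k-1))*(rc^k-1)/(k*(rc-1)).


r^(k-1) = 3.0033
rc^k = 5.6181
eta = 0.5482 = 54.8202%

54.8202%


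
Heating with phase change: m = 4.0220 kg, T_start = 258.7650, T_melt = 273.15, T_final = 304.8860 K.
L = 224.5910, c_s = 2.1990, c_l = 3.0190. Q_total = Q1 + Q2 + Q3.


Q1 (sensible, solid) = 4.0220 * 2.1990 * 14.3850 = 127.2264 kJ
Q2 (latent) = 4.0220 * 224.5910 = 903.3050 kJ
Q3 (sensible, liquid) = 4.0220 * 3.0190 * 31.7360 = 385.3518 kJ
Q_total = 1415.8832 kJ

1415.8832 kJ


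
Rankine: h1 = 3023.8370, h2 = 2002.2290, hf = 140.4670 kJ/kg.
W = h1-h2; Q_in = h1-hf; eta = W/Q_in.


W = 1021.6080 kJ/kg
Q_in = 2883.3700 kJ/kg
eta = 0.3543 = 35.4310%

eta = 35.4310%


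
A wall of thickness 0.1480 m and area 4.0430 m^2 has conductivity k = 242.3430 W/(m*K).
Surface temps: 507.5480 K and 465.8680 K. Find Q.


dT = 41.6800 K
Q = 242.3430 * 4.0430 * 41.6800 / 0.1480 = 275930.8228 W

275930.8228 W


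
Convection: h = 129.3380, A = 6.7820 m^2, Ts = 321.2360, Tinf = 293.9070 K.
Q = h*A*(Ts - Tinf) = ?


dT = 27.3290 K
Q = 129.3380 * 6.7820 * 27.3290 = 23972.1876 W

23972.1876 W


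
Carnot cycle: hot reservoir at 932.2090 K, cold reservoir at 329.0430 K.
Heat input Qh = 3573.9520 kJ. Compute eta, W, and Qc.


eta = 1 - 329.0430/932.2090 = 0.6470
W = 0.6470 * 3573.9520 = 2312.4496 kJ
Qc = 3573.9520 - 2312.4496 = 1261.5024 kJ

eta = 64.7029%, W = 2312.4496 kJ, Qc = 1261.5024 kJ


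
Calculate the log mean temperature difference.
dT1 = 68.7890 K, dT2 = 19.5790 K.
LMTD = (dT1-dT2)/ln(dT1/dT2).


dT1/dT2 = 3.5134
ln(dT1/dT2) = 1.2566
LMTD = 49.2100 / 1.2566 = 39.1617 K

39.1617 K


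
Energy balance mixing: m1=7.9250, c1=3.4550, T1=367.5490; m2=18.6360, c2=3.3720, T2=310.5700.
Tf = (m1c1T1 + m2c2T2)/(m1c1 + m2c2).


num = 29580.2159
den = 90.2215
Tf = 327.8623 K

327.8623 K


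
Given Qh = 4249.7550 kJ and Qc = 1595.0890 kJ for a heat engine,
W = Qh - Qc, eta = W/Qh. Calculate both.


W = 4249.7550 - 1595.0890 = 2654.6660 kJ
eta = 2654.6660 / 4249.7550 = 0.6247 = 62.4663%

W = 2654.6660 kJ, eta = 62.4663%


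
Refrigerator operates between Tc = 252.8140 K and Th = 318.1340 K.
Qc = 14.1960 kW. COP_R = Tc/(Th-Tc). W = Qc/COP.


COP = 252.8140 / 65.3200 = 3.8704
W = 14.1960 / 3.8704 = 3.6678 kW

COP = 3.8704, W = 3.6678 kW


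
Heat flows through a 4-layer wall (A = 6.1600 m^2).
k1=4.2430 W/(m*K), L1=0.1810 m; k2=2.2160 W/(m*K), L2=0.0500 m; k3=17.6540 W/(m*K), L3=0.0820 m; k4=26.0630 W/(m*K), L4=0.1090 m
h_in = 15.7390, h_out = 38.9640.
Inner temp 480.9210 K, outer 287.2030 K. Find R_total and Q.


R_conv_in = 1/(15.7390*6.1600) = 0.0103
R_1 = 0.1810/(4.2430*6.1600) = 0.0069
R_2 = 0.0500/(2.2160*6.1600) = 0.0037
R_3 = 0.0820/(17.6540*6.1600) = 0.0008
R_4 = 0.1090/(26.0630*6.1600) = 0.0007
R_conv_out = 1/(38.9640*6.1600) = 0.0042
R_total = 0.0265 K/W
Q = 193.7180 / 0.0265 = 7309.6725 W

R_total = 0.0265 K/W, Q = 7309.6725 W


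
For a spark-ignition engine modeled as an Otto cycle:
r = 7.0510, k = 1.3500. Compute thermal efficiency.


r^(k-1) = 1.9810
eta = 1 - 1/1.9810 = 0.4952 = 49.5208%

49.5208%


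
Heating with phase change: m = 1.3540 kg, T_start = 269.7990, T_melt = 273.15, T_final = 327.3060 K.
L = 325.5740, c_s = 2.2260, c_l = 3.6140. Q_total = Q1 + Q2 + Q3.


Q1 (sensible, solid) = 1.3540 * 2.2260 * 3.3510 = 10.0999 kJ
Q2 (latent) = 1.3540 * 325.5740 = 440.8272 kJ
Q3 (sensible, liquid) = 1.3540 * 3.6140 * 54.1560 = 265.0046 kJ
Q_total = 715.9317 kJ

715.9317 kJ


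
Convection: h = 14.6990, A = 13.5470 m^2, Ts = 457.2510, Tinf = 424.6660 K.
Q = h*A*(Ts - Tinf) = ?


dT = 32.5850 K
Q = 14.6990 * 13.5470 * 32.5850 = 6488.5648 W

6488.5648 W


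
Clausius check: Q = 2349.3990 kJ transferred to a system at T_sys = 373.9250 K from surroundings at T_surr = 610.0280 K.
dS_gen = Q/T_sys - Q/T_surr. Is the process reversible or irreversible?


dS_sys = 2349.3990/373.9250 = 6.2831 kJ/K
dS_surr = -2349.3990/610.0280 = -3.8513 kJ/K
dS_gen = 6.2831 - 3.8513 = 2.4318 kJ/K (irreversible)

dS_gen = 2.4318 kJ/K, irreversible


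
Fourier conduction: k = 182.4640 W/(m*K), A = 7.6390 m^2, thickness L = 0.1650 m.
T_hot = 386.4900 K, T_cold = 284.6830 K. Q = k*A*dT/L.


dT = 101.8070 K
Q = 182.4640 * 7.6390 * 101.8070 / 0.1650 = 860017.7151 W

860017.7151 W


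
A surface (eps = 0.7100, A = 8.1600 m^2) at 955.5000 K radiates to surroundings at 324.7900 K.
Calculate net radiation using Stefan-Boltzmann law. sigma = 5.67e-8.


T^4 = 8.3353e+11
Tsurr^4 = 1.1128e+10
Q = 0.7100 * 5.67e-8 * 8.1600 * 8.2241e+11 = 270157.7081 W

270157.7081 W


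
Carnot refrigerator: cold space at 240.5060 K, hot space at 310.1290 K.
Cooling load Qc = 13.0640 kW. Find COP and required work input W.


COP = 240.5060 / 69.6230 = 3.4544
W = 13.0640 / 3.4544 = 3.7818 kW

COP = 3.4544, W = 3.7818 kW


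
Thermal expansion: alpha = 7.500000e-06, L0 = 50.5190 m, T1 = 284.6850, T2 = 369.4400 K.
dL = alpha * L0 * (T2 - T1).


dT = 84.7550 K
dL = 7.500000e-06 * 50.5190 * 84.7550 = 0.032113 m
L_final = 50.551113 m

dL = 0.032113 m


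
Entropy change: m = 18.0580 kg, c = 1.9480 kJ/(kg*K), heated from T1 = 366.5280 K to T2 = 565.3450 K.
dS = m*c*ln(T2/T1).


T2/T1 = 1.5424
ln(T2/T1) = 0.4334
dS = 18.0580 * 1.9480 * 0.4334 = 15.2443 kJ/K

15.2443 kJ/K


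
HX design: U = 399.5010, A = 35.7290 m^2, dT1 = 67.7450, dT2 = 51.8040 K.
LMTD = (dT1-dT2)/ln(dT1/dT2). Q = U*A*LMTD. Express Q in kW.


LMTD = 59.4185 K
Q = 399.5010 * 35.7290 * 59.4185 = 848126.5725 W = 848.1266 kW

848.1266 kW


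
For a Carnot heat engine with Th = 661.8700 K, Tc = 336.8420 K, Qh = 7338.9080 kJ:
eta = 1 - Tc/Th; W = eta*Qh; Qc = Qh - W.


eta = 1 - 336.8420/661.8700 = 0.4911
W = 0.4911 * 7338.9080 = 3603.9564 kJ
Qc = 7338.9080 - 3603.9564 = 3734.9516 kJ

eta = 49.1075%, W = 3603.9564 kJ, Qc = 3734.9516 kJ


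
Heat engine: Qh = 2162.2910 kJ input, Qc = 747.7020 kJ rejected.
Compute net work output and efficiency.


W = 2162.2910 - 747.7020 = 1414.5890 kJ
eta = 1414.5890 / 2162.2910 = 0.6542 = 65.4208%

W = 1414.5890 kJ, eta = 65.4208%


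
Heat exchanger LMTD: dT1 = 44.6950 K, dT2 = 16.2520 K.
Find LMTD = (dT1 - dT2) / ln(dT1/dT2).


dT1/dT2 = 2.7501
ln(dT1/dT2) = 1.0116
LMTD = 28.4430 / 1.0116 = 28.1156 K

28.1156 K


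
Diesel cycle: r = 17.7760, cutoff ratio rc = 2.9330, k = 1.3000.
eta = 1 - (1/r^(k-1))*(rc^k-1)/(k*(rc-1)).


r^(k-1) = 2.3711
rc^k = 4.0505
eta = 0.4880 = 48.8033%

48.8033%


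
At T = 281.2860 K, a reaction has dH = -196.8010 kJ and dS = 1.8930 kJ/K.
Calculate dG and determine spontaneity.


T*dS = 281.2860 * 1.8930 = 532.4744 kJ
dG = -196.8010 - 532.4744 = -729.2754 kJ (spontaneous)

dG = -729.2754 kJ, spontaneous


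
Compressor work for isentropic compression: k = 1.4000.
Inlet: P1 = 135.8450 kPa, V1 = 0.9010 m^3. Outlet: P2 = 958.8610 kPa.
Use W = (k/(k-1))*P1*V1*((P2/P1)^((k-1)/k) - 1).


(k-1)/k = 0.2857
(P2/P1)^exp = 1.7478
W = 3.5000 * 135.8450 * 0.9010 * (1.7478 - 1) = 320.3435 kJ

320.3435 kJ


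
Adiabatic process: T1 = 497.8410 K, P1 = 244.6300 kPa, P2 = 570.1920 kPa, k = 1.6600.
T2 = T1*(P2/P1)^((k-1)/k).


(k-1)/k = 0.3976
(P2/P1)^exp = 1.4000
T2 = 497.8410 * 1.4000 = 696.9629 K

696.9629 K


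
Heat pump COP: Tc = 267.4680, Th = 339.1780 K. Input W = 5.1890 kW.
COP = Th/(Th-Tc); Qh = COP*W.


COP = 339.1780 / 71.7100 = 4.7299
Qh = 4.7299 * 5.1890 = 24.5432 kW

COP = 4.7299, Qh = 24.5432 kW


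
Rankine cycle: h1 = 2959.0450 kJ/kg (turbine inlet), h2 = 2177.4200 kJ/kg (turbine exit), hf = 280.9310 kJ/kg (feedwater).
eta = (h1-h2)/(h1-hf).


W = 781.6250 kJ/kg
Q_in = 2678.1140 kJ/kg
eta = 0.2919 = 29.1857%

eta = 29.1857%


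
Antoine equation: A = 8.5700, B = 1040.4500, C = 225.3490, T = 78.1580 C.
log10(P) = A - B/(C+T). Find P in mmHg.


C+T = 303.5070
B/(C+T) = 3.4281
log10(P) = 8.5700 - 3.4281 = 5.1419
P = 10^5.1419 = 138646.1237 mmHg

138646.1237 mmHg


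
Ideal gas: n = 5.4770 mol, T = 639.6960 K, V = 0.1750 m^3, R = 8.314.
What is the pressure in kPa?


P = nRT/V = 5.4770 * 8.314 * 639.6960 / 0.1750
= 29129.0550 / 0.1750 = 166451.7431 Pa = 166.4517 kPa

166.4517 kPa


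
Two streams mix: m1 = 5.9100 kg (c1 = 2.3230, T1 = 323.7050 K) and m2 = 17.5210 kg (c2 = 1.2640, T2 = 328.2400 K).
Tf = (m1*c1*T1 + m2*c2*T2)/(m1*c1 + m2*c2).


num = 11713.5049
den = 35.8755
Tf = 326.5045 K

326.5045 K


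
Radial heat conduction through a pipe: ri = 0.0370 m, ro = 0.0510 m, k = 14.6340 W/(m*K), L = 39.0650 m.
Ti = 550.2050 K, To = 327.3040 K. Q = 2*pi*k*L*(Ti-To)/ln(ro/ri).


dT = 222.9010 K
ln(ro/ri) = 0.3209
Q = 2*pi*14.6340*39.0650*222.9010 / 0.3209 = 2494954.3255 W

2494954.3255 W


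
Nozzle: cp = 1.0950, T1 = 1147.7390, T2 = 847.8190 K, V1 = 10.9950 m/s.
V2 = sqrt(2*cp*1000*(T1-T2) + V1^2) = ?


dT = 299.9200 K
2*cp*1000*dT = 656824.8000
V1^2 = 120.8900
V2 = sqrt(656945.6900) = 810.5219 m/s

810.5219 m/s


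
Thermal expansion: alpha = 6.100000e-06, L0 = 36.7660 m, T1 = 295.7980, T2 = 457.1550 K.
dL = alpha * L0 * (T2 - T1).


dT = 161.3570 K
dL = 6.100000e-06 * 36.7660 * 161.3570 = 0.036188 m
L_final = 36.802188 m

dL = 0.036188 m


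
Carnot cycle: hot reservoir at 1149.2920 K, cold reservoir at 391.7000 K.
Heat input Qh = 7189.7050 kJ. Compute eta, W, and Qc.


eta = 1 - 391.7000/1149.2920 = 0.6592
W = 0.6592 * 7189.7050 = 4739.3204 kJ
Qc = 7189.7050 - 4739.3204 = 2450.3846 kJ

eta = 65.9181%, W = 4739.3204 kJ, Qc = 2450.3846 kJ


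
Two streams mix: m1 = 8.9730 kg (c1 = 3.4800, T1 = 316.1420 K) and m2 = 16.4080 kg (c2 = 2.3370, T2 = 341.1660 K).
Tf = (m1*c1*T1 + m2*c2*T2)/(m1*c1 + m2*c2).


num = 22954.0422
den = 69.5715
Tf = 329.9344 K

329.9344 K


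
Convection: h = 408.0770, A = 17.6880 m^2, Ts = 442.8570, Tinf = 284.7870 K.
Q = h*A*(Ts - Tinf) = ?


dT = 158.0700 K
Q = 408.0770 * 17.6880 * 158.0700 = 1140959.6888 W

1140959.6888 W


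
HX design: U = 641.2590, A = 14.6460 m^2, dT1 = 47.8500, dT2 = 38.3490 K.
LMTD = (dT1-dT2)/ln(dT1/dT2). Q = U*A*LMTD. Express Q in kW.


LMTD = 42.9244 K
Q = 641.2590 * 14.6460 * 42.9244 = 403140.7363 W = 403.1407 kW

403.1407 kW


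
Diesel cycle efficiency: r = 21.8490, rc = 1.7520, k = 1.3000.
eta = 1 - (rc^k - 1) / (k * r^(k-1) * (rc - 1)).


r^(k-1) = 2.5225
rc^k = 2.0730
eta = 0.5649 = 56.4890%

56.4890%


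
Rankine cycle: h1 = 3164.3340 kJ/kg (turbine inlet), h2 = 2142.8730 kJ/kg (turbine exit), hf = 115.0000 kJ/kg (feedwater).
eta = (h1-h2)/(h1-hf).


W = 1021.4610 kJ/kg
Q_in = 3049.3340 kJ/kg
eta = 0.3350 = 33.4978%

eta = 33.4978%


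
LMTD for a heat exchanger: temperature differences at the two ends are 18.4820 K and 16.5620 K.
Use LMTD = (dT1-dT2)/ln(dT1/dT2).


dT1/dT2 = 1.1159
ln(dT1/dT2) = 0.1097
LMTD = 1.9200 / 0.1097 = 17.5045 K

17.5045 K


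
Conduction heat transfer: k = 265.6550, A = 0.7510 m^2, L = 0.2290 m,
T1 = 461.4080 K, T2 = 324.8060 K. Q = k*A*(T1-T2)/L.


dT = 136.6020 K
Q = 265.6550 * 0.7510 * 136.6020 / 0.2290 = 119008.9181 W

119008.9181 W


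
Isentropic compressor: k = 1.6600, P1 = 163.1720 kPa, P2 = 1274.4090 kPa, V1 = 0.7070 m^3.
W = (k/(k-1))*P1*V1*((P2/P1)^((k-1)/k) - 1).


(k-1)/k = 0.3976
(P2/P1)^exp = 2.2642
W = 2.5152 * 163.1720 * 0.7070 * (2.2642 - 1) = 366.8125 kJ

366.8125 kJ


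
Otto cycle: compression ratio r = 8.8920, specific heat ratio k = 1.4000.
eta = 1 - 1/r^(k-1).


r^(k-1) = 2.3966
eta = 1 - 1/2.3966 = 0.5827 = 58.2746%

58.2746%


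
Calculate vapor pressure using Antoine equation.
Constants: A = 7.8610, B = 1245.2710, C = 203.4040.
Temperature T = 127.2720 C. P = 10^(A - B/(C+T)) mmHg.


C+T = 330.6760
B/(C+T) = 3.7658
log10(P) = 7.8610 - 3.7658 = 4.0952
P = 10^4.0952 = 12449.8973 mmHg

12449.8973 mmHg


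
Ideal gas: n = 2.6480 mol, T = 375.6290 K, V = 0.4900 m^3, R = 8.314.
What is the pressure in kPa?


P = nRT/V = 2.6480 * 8.314 * 375.6290 / 0.4900
= 8269.6497 / 0.4900 = 16876.8362 Pa = 16.8768 kPa

16.8768 kPa


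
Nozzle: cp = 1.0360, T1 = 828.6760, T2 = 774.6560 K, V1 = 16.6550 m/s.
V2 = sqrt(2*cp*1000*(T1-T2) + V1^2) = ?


dT = 54.0200 K
2*cp*1000*dT = 111929.4400
V1^2 = 277.3890
V2 = sqrt(112206.8290) = 334.9729 m/s

334.9729 m/s


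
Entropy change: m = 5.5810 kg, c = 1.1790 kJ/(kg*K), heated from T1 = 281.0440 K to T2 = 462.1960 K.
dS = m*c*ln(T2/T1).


T2/T1 = 1.6446
ln(T2/T1) = 0.4975
dS = 5.5810 * 1.1790 * 0.4975 = 3.2734 kJ/K

3.2734 kJ/K


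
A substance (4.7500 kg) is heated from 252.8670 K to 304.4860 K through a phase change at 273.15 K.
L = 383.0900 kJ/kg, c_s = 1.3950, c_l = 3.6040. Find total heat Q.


Q1 (sensible, solid) = 4.7500 * 1.3950 * 20.2830 = 134.4002 kJ
Q2 (latent) = 4.7500 * 383.0900 = 1819.6775 kJ
Q3 (sensible, liquid) = 4.7500 * 3.6040 * 31.3360 = 536.4410 kJ
Q_total = 2490.5187 kJ

2490.5187 kJ


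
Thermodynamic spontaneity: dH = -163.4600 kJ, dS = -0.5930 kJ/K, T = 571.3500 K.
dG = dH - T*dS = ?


T*dS = 571.3500 * -0.5930 = -338.8105 kJ
dG = -163.4600 + 338.8105 = 175.3505 kJ (non-spontaneous)

dG = 175.3505 kJ, non-spontaneous


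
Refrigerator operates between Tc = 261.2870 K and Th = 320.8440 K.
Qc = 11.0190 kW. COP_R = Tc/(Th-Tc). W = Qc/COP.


COP = 261.2870 / 59.5570 = 4.3872
W = 11.0190 / 4.3872 = 2.5116 kW

COP = 4.3872, W = 2.5116 kW


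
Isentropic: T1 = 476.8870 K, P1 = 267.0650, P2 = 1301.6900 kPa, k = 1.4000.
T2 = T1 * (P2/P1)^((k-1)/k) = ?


(k-1)/k = 0.2857
(P2/P1)^exp = 1.5723
T2 = 476.8870 * 1.5723 = 749.8176 K

749.8176 K


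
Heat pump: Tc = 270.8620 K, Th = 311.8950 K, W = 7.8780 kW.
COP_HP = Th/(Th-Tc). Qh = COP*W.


COP = 311.8950 / 41.0330 = 7.6011
Qh = 7.6011 * 7.8780 = 59.8813 kW

COP = 7.6011, Qh = 59.8813 kW


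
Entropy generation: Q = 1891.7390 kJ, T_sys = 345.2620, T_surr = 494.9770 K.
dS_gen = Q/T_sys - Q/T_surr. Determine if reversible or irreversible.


dS_sys = 1891.7390/345.2620 = 5.4791 kJ/K
dS_surr = -1891.7390/494.9770 = -3.8219 kJ/K
dS_gen = 5.4791 - 3.8219 = 1.6573 kJ/K (irreversible)

dS_gen = 1.6573 kJ/K, irreversible


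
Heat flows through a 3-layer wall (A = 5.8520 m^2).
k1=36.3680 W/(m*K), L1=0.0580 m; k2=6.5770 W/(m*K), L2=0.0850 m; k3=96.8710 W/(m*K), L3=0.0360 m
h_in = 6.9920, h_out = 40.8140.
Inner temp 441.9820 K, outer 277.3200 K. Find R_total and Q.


R_conv_in = 1/(6.9920*5.8520) = 0.0244
R_1 = 0.0580/(36.3680*5.8520) = 0.0003
R_2 = 0.0850/(6.5770*5.8520) = 0.0022
R_3 = 0.0360/(96.8710*5.8520) = 6.3504e-05
R_conv_out = 1/(40.8140*5.8520) = 0.0042
R_total = 0.0312 K/W
Q = 164.6620 / 0.0312 = 5282.5509 W

R_total = 0.0312 K/W, Q = 5282.5509 W


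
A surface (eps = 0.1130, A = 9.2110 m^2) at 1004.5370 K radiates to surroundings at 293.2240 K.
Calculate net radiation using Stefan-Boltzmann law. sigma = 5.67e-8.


T^4 = 1.0183e+12
Tsurr^4 = 7.3926e+09
Q = 0.1130 * 5.67e-8 * 9.2110 * 1.0109e+12 = 59657.8467 W

59657.8467 W


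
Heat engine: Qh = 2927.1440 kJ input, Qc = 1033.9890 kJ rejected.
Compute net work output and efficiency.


W = 2927.1440 - 1033.9890 = 1893.1550 kJ
eta = 1893.1550 / 2927.1440 = 0.6468 = 64.6758%

W = 1893.1550 kJ, eta = 64.6758%


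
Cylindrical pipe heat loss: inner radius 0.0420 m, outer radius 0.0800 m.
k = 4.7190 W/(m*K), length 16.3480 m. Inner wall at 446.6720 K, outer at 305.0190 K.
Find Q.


dT = 141.6530 K
ln(ro/ri) = 0.6444
Q = 2*pi*4.7190*16.3480*141.6530 / 0.6444 = 106559.8718 W

106559.8718 W


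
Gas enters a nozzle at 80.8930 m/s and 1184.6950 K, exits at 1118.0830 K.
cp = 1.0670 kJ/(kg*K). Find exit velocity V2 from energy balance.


dT = 66.6120 K
2*cp*1000*dT = 142150.0080
V1^2 = 6543.6774
V2 = sqrt(148693.6854) = 385.6082 m/s

385.6082 m/s


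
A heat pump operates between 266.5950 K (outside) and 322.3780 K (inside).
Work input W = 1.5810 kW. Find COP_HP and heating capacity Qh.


COP = 322.3780 / 55.7830 = 5.7791
Qh = 5.7791 * 1.5810 = 9.1368 kW

COP = 5.7791, Qh = 9.1368 kW


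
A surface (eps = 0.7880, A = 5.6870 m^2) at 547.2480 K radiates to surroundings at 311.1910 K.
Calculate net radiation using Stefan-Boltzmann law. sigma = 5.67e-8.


T^4 = 8.9688e+10
Tsurr^4 = 9.3780e+09
Q = 0.7880 * 5.67e-8 * 5.6870 * 8.0311e+10 = 20406.3368 W

20406.3368 W


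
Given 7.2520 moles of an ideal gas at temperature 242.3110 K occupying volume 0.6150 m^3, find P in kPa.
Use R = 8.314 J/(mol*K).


P = nRT/V = 7.2520 * 8.314 * 242.3110 / 0.6150
= 14609.6881 / 0.6150 = 23755.5905 Pa = 23.7556 kPa

23.7556 kPa


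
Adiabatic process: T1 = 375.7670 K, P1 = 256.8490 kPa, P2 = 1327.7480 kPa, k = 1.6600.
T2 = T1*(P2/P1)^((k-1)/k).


(k-1)/k = 0.3976
(P2/P1)^exp = 1.9216
T2 = 375.7670 * 1.9216 = 722.0622 K

722.0622 K


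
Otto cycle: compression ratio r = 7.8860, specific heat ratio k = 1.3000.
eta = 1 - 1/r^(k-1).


r^(k-1) = 1.8580
eta = 1 - 1/1.8580 = 0.4618 = 46.1801%

46.1801%


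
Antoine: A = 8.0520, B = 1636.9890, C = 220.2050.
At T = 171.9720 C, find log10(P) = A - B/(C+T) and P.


C+T = 392.1770
B/(C+T) = 4.1741
log10(P) = 8.0520 - 4.1741 = 3.8779
P = 10^3.8779 = 7549.0515 mmHg

7549.0515 mmHg
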